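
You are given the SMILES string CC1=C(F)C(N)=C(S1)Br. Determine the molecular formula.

C5H5BrFNS

Walk through each heavy atom and fill implicit hydrogens from standard valence (C 4, N 3, O 2, S 2, halogen 1):
  atom 1: C, bond orders sum to 1 (valence 4) → 3 H
  atom 2: C, bond orders sum to 4 (valence 4) → 0 H
  atom 3: C, bond orders sum to 4 (valence 4) → 0 H
  atom 4: F (halogen, monovalent) → 0 H
  atom 5: C, bond orders sum to 4 (valence 4) → 0 H
  atom 6: N, bond orders sum to 1 (valence 3) → 2 H
  atom 7: C, bond orders sum to 4 (valence 4) → 0 H
  atom 8: S, bond orders sum to 2 (valence 2) → 0 H
  atom 9: Br (halogen, monovalent) → 0 H
Totals → C:5, H:5, Br:1, F:1, N:1, S:1.
In Hill order: C5H5BrFNS.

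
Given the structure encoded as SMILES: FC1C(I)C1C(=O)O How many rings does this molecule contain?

In SMILES, each pair of matching ring-closure digits denotes one ring-closing bond; the number of such bonds equals the number of independent rings.
Ring-closure bonds here: 1.

1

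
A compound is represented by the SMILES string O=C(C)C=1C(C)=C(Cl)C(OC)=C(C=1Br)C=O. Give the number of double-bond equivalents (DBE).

6

Degree of unsaturation = (number of rings) + (number of π bonds).
Ring closures in the SMILES: 1.
π bonds: 5 double bonds (each 1 DoU) → 5 DoU from unsaturation.
Total DoU = 1 + 5 = 6.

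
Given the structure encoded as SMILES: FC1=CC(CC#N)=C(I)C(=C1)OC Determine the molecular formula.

C9H7FINO

Walk through each heavy atom and fill implicit hydrogens from standard valence (C 4, N 3, O 2, S 2, halogen 1):
  atom 1: F (halogen, monovalent) → 0 H
  atom 2: C, bond orders sum to 4 (valence 4) → 0 H
  atom 3: C, bond orders sum to 3 (valence 4) → 1 H
  atom 4: C, bond orders sum to 4 (valence 4) → 0 H
  atom 5: C, bond orders sum to 2 (valence 4) → 2 H
  atom 6: C, bond orders sum to 4 (valence 4) → 0 H
  atom 7: N, bond orders sum to 3 (valence 3) → 0 H
  atom 8: C, bond orders sum to 4 (valence 4) → 0 H
  atom 9: I (halogen, monovalent) → 0 H
  atom 10: C, bond orders sum to 4 (valence 4) → 0 H
  atom 11: C, bond orders sum to 3 (valence 4) → 1 H
  atom 12: O, bond orders sum to 2 (valence 2) → 0 H
  atom 13: C, bond orders sum to 1 (valence 4) → 3 H
Totals → C:9, H:7, F:1, I:1, N:1, O:1.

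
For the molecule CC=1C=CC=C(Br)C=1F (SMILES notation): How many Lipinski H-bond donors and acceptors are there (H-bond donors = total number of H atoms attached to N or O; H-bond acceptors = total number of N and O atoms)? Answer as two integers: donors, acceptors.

Donors: find every N or O and count the H atoms it carries.
  (no N or O atoms present)
Lipinski HBD = 0.
Acceptors: N atoms = 0, O atoms = 0 → HBA = 0.

0, 0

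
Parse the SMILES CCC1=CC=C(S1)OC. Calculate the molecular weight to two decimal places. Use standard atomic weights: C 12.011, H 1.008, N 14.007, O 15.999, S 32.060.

142.22 g/mol

First, the molecular formula is C7H10OS (counting implicit H from valence).
  C: 7 × 12.011 = 84.077
  H: 10 × 1.008 = 10.080
  O: 1 × 15.999 = 15.999
  S: 1 × 32.060 = 32.060
Sum: 7×12.011 + 10×1.008 + 1×15.999 + 1×32.060 = 142.216 → 142.22 g/mol.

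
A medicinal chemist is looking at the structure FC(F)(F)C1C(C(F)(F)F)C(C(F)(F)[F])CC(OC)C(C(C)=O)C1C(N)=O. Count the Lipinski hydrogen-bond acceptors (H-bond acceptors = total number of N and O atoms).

N atoms: 1; O atoms: 3.
Lipinski HBA = 1 + 3 = 4.

4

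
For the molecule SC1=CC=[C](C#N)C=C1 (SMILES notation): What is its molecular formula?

Walk through each heavy atom and fill implicit hydrogens from standard valence (C 4, N 3, O 2, S 2, halogen 1):
  atom 1: S, bond orders sum to 1 (valence 2) → 1 H
  atom 2: C, bond orders sum to 4 (valence 4) → 0 H
  atom 3: C, bond orders sum to 3 (valence 4) → 1 H
  atom 4: C, bond orders sum to 3 (valence 4) → 1 H
  atom 5: C with explicit H count 0
  atom 6: C, bond orders sum to 4 (valence 4) → 0 H
  atom 7: N, bond orders sum to 3 (valence 3) → 0 H
  atom 8: C, bond orders sum to 3 (valence 4) → 1 H
  atom 9: C, bond orders sum to 3 (valence 4) → 1 H
Totals → C:7, H:5, N:1, S:1.
In Hill order: C7H5NS.

C7H5NS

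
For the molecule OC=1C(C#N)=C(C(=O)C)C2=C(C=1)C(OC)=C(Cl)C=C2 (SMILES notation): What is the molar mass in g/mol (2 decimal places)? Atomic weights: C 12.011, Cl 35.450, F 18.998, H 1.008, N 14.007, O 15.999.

275.69 g/mol

First, the molecular formula is C14H10ClNO3 (counting implicit H from valence).
  C: 14 × 12.011 = 168.154
  Cl: 1 × 35.450 = 35.450
  H: 10 × 1.008 = 10.080
  N: 1 × 14.007 = 14.007
  O: 3 × 15.999 = 47.997
Sum: 14×12.011 + 1×35.450 + 10×1.008 + 1×14.007 + 3×15.999 = 275.688 → 275.69 g/mol.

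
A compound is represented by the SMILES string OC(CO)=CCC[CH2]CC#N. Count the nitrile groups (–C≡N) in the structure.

1

The nitrile motif appears at heavy-atom position 10 in the SMILES.
Other groups present: 1 alkene, 2 hydroxyl.
Nitrile count: 1.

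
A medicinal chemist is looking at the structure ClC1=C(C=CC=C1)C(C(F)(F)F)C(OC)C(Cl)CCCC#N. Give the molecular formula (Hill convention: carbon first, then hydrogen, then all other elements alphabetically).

C15H16Cl2F3NO

Walk through each heavy atom and fill implicit hydrogens from standard valence (C 4, N 3, O 2, S 2, halogen 1):
  atom 1: Cl (halogen, monovalent) → 0 H
  atom 2: C, bond orders sum to 4 (valence 4) → 0 H
  atom 3: C, bond orders sum to 4 (valence 4) → 0 H
  atom 4: C, bond orders sum to 3 (valence 4) → 1 H
  atom 5: C, bond orders sum to 3 (valence 4) → 1 H
  atom 6: C, bond orders sum to 3 (valence 4) → 1 H
  atom 7: C, bond orders sum to 3 (valence 4) → 1 H
  atom 8: C, bond orders sum to 3 (valence 4) → 1 H
  atom 9: C, bond orders sum to 4 (valence 4) → 0 H
  atom 10: F (halogen, monovalent) → 0 H
  atom 11: F (halogen, monovalent) → 0 H
  atom 12: F (halogen, monovalent) → 0 H
  atom 13: C, bond orders sum to 3 (valence 4) → 1 H
  atom 14: O, bond orders sum to 2 (valence 2) → 0 H
  atom 15: C, bond orders sum to 1 (valence 4) → 3 H
  atom 16: C, bond orders sum to 3 (valence 4) → 1 H
  atom 17: Cl (halogen, monovalent) → 0 H
  atom 18: C, bond orders sum to 2 (valence 4) → 2 H
  atom 19: C, bond orders sum to 2 (valence 4) → 2 H
  atom 20: C, bond orders sum to 2 (valence 4) → 2 H
  atom 21: C, bond orders sum to 4 (valence 4) → 0 H
  atom 22: N, bond orders sum to 3 (valence 3) → 0 H
Totals → C:15, H:16, Cl:2, F:3, N:1, O:1.
In Hill order: C15H16Cl2F3NO.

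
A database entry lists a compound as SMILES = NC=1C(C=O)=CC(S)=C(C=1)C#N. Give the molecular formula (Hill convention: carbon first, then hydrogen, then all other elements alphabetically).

Walk through each heavy atom and fill implicit hydrogens from standard valence (C 4, N 3, O 2, S 2, halogen 1):
  atom 1: N, bond orders sum to 1 (valence 3) → 2 H
  atom 2: C, bond orders sum to 4 (valence 4) → 0 H
  atom 3: C, bond orders sum to 4 (valence 4) → 0 H
  atom 4: C, bond orders sum to 3 (valence 4) → 1 H
  atom 5: O, bond orders sum to 2 (valence 2) → 0 H
  atom 6: C, bond orders sum to 3 (valence 4) → 1 H
  atom 7: C, bond orders sum to 4 (valence 4) → 0 H
  atom 8: S, bond orders sum to 1 (valence 2) → 1 H
  atom 9: C, bond orders sum to 4 (valence 4) → 0 H
  atom 10: C, bond orders sum to 3 (valence 4) → 1 H
  atom 11: C, bond orders sum to 4 (valence 4) → 0 H
  atom 12: N, bond orders sum to 3 (valence 3) → 0 H
Totals → C:8, H:6, N:2, O:1, S:1.
In Hill order: C8H6N2OS.

C8H6N2OS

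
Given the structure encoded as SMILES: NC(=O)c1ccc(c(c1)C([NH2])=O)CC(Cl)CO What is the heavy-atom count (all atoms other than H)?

Every atom symbol written in the SMILES (organic subset) is one heavy atom; implicit H are not written.
Heavy atoms by element → C:11, Cl:1, N:2, O:3.
Total: 17.

17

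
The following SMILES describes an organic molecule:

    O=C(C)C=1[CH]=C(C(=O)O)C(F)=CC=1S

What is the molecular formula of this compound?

Walk through each heavy atom and fill implicit hydrogens from standard valence (C 4, N 3, O 2, S 2, halogen 1):
  atom 1: O, bond orders sum to 2 (valence 2) → 0 H
  atom 2: C, bond orders sum to 4 (valence 4) → 0 H
  atom 3: C, bond orders sum to 1 (valence 4) → 3 H
  atom 4: C, bond orders sum to 4 (valence 4) → 0 H
  atom 5: C with explicit H count 1
  atom 6: C, bond orders sum to 4 (valence 4) → 0 H
  atom 7: C, bond orders sum to 4 (valence 4) → 0 H
  atom 8: O, bond orders sum to 2 (valence 2) → 0 H
  atom 9: O, bond orders sum to 1 (valence 2) → 1 H
  atom 10: C, bond orders sum to 4 (valence 4) → 0 H
  atom 11: F (halogen, monovalent) → 0 H
  atom 12: C, bond orders sum to 3 (valence 4) → 1 H
  atom 13: C, bond orders sum to 4 (valence 4) → 0 H
  atom 14: S, bond orders sum to 1 (valence 2) → 1 H
Totals → C:9, H:7, F:1, O:3, S:1.
In Hill order: C9H7FO3S.

C9H7FO3S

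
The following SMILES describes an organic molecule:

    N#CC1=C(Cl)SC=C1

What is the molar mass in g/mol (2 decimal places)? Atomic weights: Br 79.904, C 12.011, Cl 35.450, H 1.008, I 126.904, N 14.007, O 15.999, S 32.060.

143.59 g/mol

First, the molecular formula is C5H2ClNS (counting implicit H from valence).
  C: 5 × 12.011 = 60.055
  Cl: 1 × 35.450 = 35.450
  H: 2 × 1.008 = 2.016
  N: 1 × 14.007 = 14.007
  S: 1 × 32.060 = 32.060
Sum: 5×12.011 + 1×35.450 + 2×1.008 + 1×14.007 + 1×32.060 = 143.588 → 143.59 g/mol.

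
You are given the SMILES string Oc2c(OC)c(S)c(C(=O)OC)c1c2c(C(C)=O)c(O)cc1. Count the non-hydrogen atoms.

22

Every atom symbol written in the SMILES (organic subset) is one heavy atom; implicit H are not written.
Heavy atoms by element → C:15, O:6, S:1.
Total: 22.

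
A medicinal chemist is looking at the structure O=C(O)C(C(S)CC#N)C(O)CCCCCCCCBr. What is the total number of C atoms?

Count every carbon token in the SMILES (each C, including those in ring-closure positions and inside branches).
Carbon count: 14.

14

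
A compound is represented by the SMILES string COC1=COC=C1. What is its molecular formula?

C5H6O2

Walk through each heavy atom and fill implicit hydrogens from standard valence (C 4, N 3, O 2, S 2, halogen 1):
  atom 1: C, bond orders sum to 1 (valence 4) → 3 H
  atom 2: O, bond orders sum to 2 (valence 2) → 0 H
  atom 3: C, bond orders sum to 4 (valence 4) → 0 H
  atom 4: C, bond orders sum to 3 (valence 4) → 1 H
  atom 5: O, bond orders sum to 2 (valence 2) → 0 H
  atom 6: C, bond orders sum to 3 (valence 4) → 1 H
  atom 7: C, bond orders sum to 3 (valence 4) → 1 H
Totals → C:5, H:6, O:2.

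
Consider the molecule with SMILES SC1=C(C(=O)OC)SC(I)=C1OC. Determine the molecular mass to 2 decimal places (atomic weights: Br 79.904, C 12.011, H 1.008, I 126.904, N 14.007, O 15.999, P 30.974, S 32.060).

First, the molecular formula is C7H7IO3S2 (counting implicit H from valence).
  C: 7 × 12.011 = 84.077
  H: 7 × 1.008 = 7.056
  I: 1 × 126.904 = 126.904
  O: 3 × 15.999 = 47.997
  S: 2 × 32.060 = 64.120
Sum: 7×12.011 + 7×1.008 + 1×126.904 + 3×15.999 + 2×32.060 = 330.154 → 330.15 g/mol.

330.15 g/mol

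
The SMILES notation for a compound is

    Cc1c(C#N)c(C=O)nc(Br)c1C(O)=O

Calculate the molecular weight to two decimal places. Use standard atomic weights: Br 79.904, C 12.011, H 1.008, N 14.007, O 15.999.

269.05 g/mol

First, the molecular formula is C9H5BrN2O3 (counting implicit H from valence).
  Br: 1 × 79.904 = 79.904
  C: 9 × 12.011 = 108.099
  H: 5 × 1.008 = 5.040
  N: 2 × 14.007 = 28.014
  O: 3 × 15.999 = 47.997
Sum: 1×79.904 + 9×12.011 + 5×1.008 + 2×14.007 + 3×15.999 = 269.054 → 269.05 g/mol.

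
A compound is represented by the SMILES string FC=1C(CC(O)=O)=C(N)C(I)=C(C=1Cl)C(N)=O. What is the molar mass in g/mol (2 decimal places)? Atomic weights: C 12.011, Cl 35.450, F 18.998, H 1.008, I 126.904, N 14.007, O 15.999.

First, the molecular formula is C9H7ClFIN2O3 (counting implicit H from valence).
  C: 9 × 12.011 = 108.099
  Cl: 1 × 35.450 = 35.450
  F: 1 × 18.998 = 18.998
  H: 7 × 1.008 = 7.056
  I: 1 × 126.904 = 126.904
  N: 2 × 14.007 = 28.014
  O: 3 × 15.999 = 47.997
Sum: 9×12.011 + 1×35.450 + 1×18.998 + 7×1.008 + 1×126.904 + 2×14.007 + 3×15.999 = 372.518 → 372.52 g/mol.

372.52 g/mol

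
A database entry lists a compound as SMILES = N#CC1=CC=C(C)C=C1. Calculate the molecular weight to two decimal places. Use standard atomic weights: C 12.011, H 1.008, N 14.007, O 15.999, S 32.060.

First, the molecular formula is C8H7N (counting implicit H from valence).
  C: 8 × 12.011 = 96.088
  H: 7 × 1.008 = 7.056
  N: 1 × 14.007 = 14.007
Sum: 8×12.011 + 7×1.008 + 1×14.007 = 117.151 → 117.15 g/mol.

117.15 g/mol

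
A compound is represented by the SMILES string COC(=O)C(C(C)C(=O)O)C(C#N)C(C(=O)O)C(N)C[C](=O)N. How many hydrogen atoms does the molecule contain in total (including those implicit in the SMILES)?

19

Walk through each heavy atom and fill implicit hydrogens from standard valence (C 4, N 3, O 2, S 2, halogen 1):
  atom 1: C, bond orders sum to 1 (valence 4) → 3 H
  atom 2: O, bond orders sum to 2 (valence 2) → 0 H
  atom 3: C, bond orders sum to 4 (valence 4) → 0 H
  atom 4: O, bond orders sum to 2 (valence 2) → 0 H
  atom 5: C, bond orders sum to 3 (valence 4) → 1 H
  atom 6: C, bond orders sum to 3 (valence 4) → 1 H
  atom 7: C, bond orders sum to 1 (valence 4) → 3 H
  atom 8: C, bond orders sum to 4 (valence 4) → 0 H
  atom 9: O, bond orders sum to 2 (valence 2) → 0 H
  atom 10: O, bond orders sum to 1 (valence 2) → 1 H
  atom 11: C, bond orders sum to 3 (valence 4) → 1 H
  atom 12: C, bond orders sum to 4 (valence 4) → 0 H
  atom 13: N, bond orders sum to 3 (valence 3) → 0 H
  atom 14: C, bond orders sum to 3 (valence 4) → 1 H
  atom 15: C, bond orders sum to 4 (valence 4) → 0 H
  atom 16: O, bond orders sum to 2 (valence 2) → 0 H
  atom 17: O, bond orders sum to 1 (valence 2) → 1 H
  atom 18: C, bond orders sum to 3 (valence 4) → 1 H
  atom 19: N, bond orders sum to 1 (valence 3) → 2 H
  atom 20: C, bond orders sum to 2 (valence 4) → 2 H
  atom 21: C with explicit H count 0
  atom 22: O, bond orders sum to 2 (valence 2) → 0 H
  atom 23: N, bond orders sum to 1 (valence 3) → 2 H
Total hydrogens: 19.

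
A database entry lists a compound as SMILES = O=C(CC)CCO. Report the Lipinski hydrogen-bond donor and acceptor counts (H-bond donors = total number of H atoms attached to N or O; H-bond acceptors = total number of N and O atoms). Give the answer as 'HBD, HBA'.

Donors: find every N or O and count the H atoms it carries.
  atom 1 (O): bond orders sum to 2 → 0 H
  atom 7 (O): bond orders sum to 1 → 1 H
Lipinski HBD = 1.
Acceptors: N atoms = 0, O atoms = 2 → HBA = 2.

1, 2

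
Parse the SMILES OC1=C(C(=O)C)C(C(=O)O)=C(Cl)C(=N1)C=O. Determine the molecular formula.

C9H6ClNO5

Walk through each heavy atom and fill implicit hydrogens from standard valence (C 4, N 3, O 2, S 2, halogen 1):
  atom 1: O, bond orders sum to 1 (valence 2) → 1 H
  atom 2: C, bond orders sum to 4 (valence 4) → 0 H
  atom 3: C, bond orders sum to 4 (valence 4) → 0 H
  atom 4: C, bond orders sum to 4 (valence 4) → 0 H
  atom 5: O, bond orders sum to 2 (valence 2) → 0 H
  atom 6: C, bond orders sum to 1 (valence 4) → 3 H
  atom 7: C, bond orders sum to 4 (valence 4) → 0 H
  atom 8: C, bond orders sum to 4 (valence 4) → 0 H
  atom 9: O, bond orders sum to 2 (valence 2) → 0 H
  atom 10: O, bond orders sum to 1 (valence 2) → 1 H
  atom 11: C, bond orders sum to 4 (valence 4) → 0 H
  atom 12: Cl (halogen, monovalent) → 0 H
  atom 13: C, bond orders sum to 4 (valence 4) → 0 H
  atom 14: N, bond orders sum to 3 (valence 3) → 0 H
  atom 15: C, bond orders sum to 3 (valence 4) → 1 H
  atom 16: O, bond orders sum to 2 (valence 2) → 0 H
Totals → C:9, H:6, Cl:1, N:1, O:5.
In Hill order: C9H6ClNO5.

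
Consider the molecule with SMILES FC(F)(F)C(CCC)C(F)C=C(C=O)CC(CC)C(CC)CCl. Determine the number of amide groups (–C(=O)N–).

Scan the SMILES for the amide motif — none present.
Groups that are present: 1 aldehyde, 1 alkene.

0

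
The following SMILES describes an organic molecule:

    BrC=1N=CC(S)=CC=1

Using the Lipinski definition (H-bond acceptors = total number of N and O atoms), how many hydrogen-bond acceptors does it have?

N atoms: 1; O atoms: 0.
Lipinski HBA = 1 + 0 = 1.

1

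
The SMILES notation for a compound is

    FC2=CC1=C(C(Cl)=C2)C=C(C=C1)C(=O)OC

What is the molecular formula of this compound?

C12H8ClFO2

Walk through each heavy atom and fill implicit hydrogens from standard valence (C 4, N 3, O 2, S 2, halogen 1):
  atom 1: F (halogen, monovalent) → 0 H
  atom 2: C, bond orders sum to 4 (valence 4) → 0 H
  atom 3: C, bond orders sum to 3 (valence 4) → 1 H
  atom 4: C, bond orders sum to 4 (valence 4) → 0 H
  atom 5: C, bond orders sum to 4 (valence 4) → 0 H
  atom 6: C, bond orders sum to 4 (valence 4) → 0 H
  atom 7: Cl (halogen, monovalent) → 0 H
  atom 8: C, bond orders sum to 3 (valence 4) → 1 H
  atom 9: C, bond orders sum to 3 (valence 4) → 1 H
  atom 10: C, bond orders sum to 4 (valence 4) → 0 H
  atom 11: C, bond orders sum to 3 (valence 4) → 1 H
  atom 12: C, bond orders sum to 3 (valence 4) → 1 H
  atom 13: C, bond orders sum to 4 (valence 4) → 0 H
  atom 14: O, bond orders sum to 2 (valence 2) → 0 H
  atom 15: O, bond orders sum to 2 (valence 2) → 0 H
  atom 16: C, bond orders sum to 1 (valence 4) → 3 H
Totals → C:12, H:8, Cl:1, F:1, O:2.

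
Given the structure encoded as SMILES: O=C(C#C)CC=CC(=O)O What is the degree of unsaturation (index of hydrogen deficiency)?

5

Degree of unsaturation = (number of rings) + (number of π bonds).
Ring closures in the SMILES: 0.
π bonds: 3 double bonds (each 1 DoU), 1 triple bond (each 2 DoU) → 5 DoU from unsaturation.
Total DoU = 0 + 5 = 5.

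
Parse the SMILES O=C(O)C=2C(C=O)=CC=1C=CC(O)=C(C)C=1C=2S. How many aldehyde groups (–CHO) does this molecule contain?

The aldehyde motif appears at heavy-atom position 6 in the SMILES.
Other groups present: 1 carboxylic acid, 1 hydroxyl, 1 thiol.
Aldehyde count: 1.

1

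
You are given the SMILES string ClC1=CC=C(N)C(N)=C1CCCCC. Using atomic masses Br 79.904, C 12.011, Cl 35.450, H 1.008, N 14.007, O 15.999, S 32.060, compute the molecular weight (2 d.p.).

212.72 g/mol

First, the molecular formula is C11H17ClN2 (counting implicit H from valence).
  C: 11 × 12.011 = 132.121
  Cl: 1 × 35.450 = 35.450
  H: 17 × 1.008 = 17.136
  N: 2 × 14.007 = 28.014
Sum: 11×12.011 + 1×35.450 + 17×1.008 + 2×14.007 = 212.721 → 212.72 g/mol.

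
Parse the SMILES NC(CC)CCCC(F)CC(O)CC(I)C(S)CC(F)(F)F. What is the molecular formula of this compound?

C14H26F4INOS

Walk through each heavy atom and fill implicit hydrogens from standard valence (C 4, N 3, O 2, S 2, halogen 1):
  atom 1: N, bond orders sum to 1 (valence 3) → 2 H
  atom 2: C, bond orders sum to 3 (valence 4) → 1 H
  atom 3: C, bond orders sum to 2 (valence 4) → 2 H
  atom 4: C, bond orders sum to 1 (valence 4) → 3 H
  atom 5: C, bond orders sum to 2 (valence 4) → 2 H
  atom 6: C, bond orders sum to 2 (valence 4) → 2 H
  atom 7: C, bond orders sum to 2 (valence 4) → 2 H
  atom 8: C, bond orders sum to 3 (valence 4) → 1 H
  atom 9: F (halogen, monovalent) → 0 H
  atom 10: C, bond orders sum to 2 (valence 4) → 2 H
  atom 11: C, bond orders sum to 3 (valence 4) → 1 H
  atom 12: O, bond orders sum to 1 (valence 2) → 1 H
  atom 13: C, bond orders sum to 2 (valence 4) → 2 H
  atom 14: C, bond orders sum to 3 (valence 4) → 1 H
  atom 15: I (halogen, monovalent) → 0 H
  atom 16: C, bond orders sum to 3 (valence 4) → 1 H
  atom 17: S, bond orders sum to 1 (valence 2) → 1 H
  atom 18: C, bond orders sum to 2 (valence 4) → 2 H
  atom 19: C, bond orders sum to 4 (valence 4) → 0 H
  atom 20: F (halogen, monovalent) → 0 H
  atom 21: F (halogen, monovalent) → 0 H
  atom 22: F (halogen, monovalent) → 0 H
Totals → C:14, H:26, F:4, I:1, N:1, O:1, S:1.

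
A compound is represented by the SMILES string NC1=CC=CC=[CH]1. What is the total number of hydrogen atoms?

Walk through each heavy atom and fill implicit hydrogens from standard valence (C 4, N 3, O 2, S 2, halogen 1):
  atom 1: N, bond orders sum to 1 (valence 3) → 2 H
  atom 2: C, bond orders sum to 4 (valence 4) → 0 H
  atom 3: C, bond orders sum to 3 (valence 4) → 1 H
  atom 4: C, bond orders sum to 3 (valence 4) → 1 H
  atom 5: C, bond orders sum to 3 (valence 4) → 1 H
  atom 6: C, bond orders sum to 3 (valence 4) → 1 H
  atom 7: C with explicit H count 1
Total hydrogens: 7.

7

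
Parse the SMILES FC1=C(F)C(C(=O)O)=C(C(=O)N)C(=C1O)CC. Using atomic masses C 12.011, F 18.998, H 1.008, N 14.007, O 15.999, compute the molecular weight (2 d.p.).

245.18 g/mol

First, the molecular formula is C10H9F2NO4 (counting implicit H from valence).
  C: 10 × 12.011 = 120.110
  F: 2 × 18.998 = 37.996
  H: 9 × 1.008 = 9.072
  N: 1 × 14.007 = 14.007
  O: 4 × 15.999 = 63.996
Sum: 10×12.011 + 2×18.998 + 9×1.008 + 1×14.007 + 4×15.999 = 245.181 → 245.18 g/mol.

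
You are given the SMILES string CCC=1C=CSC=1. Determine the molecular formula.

C6H8S

Walk through each heavy atom and fill implicit hydrogens from standard valence (C 4, N 3, O 2, S 2, halogen 1):
  atom 1: C, bond orders sum to 1 (valence 4) → 3 H
  atom 2: C, bond orders sum to 2 (valence 4) → 2 H
  atom 3: C, bond orders sum to 4 (valence 4) → 0 H
  atom 4: C, bond orders sum to 3 (valence 4) → 1 H
  atom 5: C, bond orders sum to 3 (valence 4) → 1 H
  atom 6: S, bond orders sum to 2 (valence 2) → 0 H
  atom 7: C, bond orders sum to 3 (valence 4) → 1 H
Totals → C:6, H:8, S:1.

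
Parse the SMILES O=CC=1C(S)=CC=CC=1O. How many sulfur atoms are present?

Scan the SMILES for S atoms (remember two-letter symbols like Cl and Br are single atoms).
Sulfur count: 1.

1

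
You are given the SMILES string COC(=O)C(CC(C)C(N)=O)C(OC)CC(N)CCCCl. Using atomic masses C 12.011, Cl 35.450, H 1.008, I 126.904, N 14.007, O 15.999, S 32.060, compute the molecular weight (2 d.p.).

322.83 g/mol

First, the molecular formula is C14H27ClN2O4 (counting implicit H from valence).
  C: 14 × 12.011 = 168.154
  Cl: 1 × 35.450 = 35.450
  H: 27 × 1.008 = 27.216
  N: 2 × 14.007 = 28.014
  O: 4 × 15.999 = 63.996
Sum: 14×12.011 + 1×35.450 + 27×1.008 + 2×14.007 + 4×15.999 = 322.830 → 322.83 g/mol.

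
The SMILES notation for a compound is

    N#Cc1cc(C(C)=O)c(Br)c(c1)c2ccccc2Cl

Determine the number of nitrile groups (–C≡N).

The nitrile motif appears at heavy-atom position 2 in the SMILES.
Other groups present: 1 ketone.
Nitrile count: 1.

1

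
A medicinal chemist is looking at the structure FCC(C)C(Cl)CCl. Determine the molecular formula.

C5H9Cl2F

Walk through each heavy atom and fill implicit hydrogens from standard valence (C 4, N 3, O 2, S 2, halogen 1):
  atom 1: F (halogen, monovalent) → 0 H
  atom 2: C, bond orders sum to 2 (valence 4) → 2 H
  atom 3: C, bond orders sum to 3 (valence 4) → 1 H
  atom 4: C, bond orders sum to 1 (valence 4) → 3 H
  atom 5: C, bond orders sum to 3 (valence 4) → 1 H
  atom 6: Cl (halogen, monovalent) → 0 H
  atom 7: C, bond orders sum to 2 (valence 4) → 2 H
  atom 8: Cl (halogen, monovalent) → 0 H
Totals → C:5, H:9, Cl:2, F:1.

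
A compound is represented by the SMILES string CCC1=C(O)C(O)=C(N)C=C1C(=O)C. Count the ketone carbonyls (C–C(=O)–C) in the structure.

The ketone motif appears at heavy-atom position 12 in the SMILES.
Other groups present: 2 hydroxyl, 1 primary amine.
Ketone count: 1.

1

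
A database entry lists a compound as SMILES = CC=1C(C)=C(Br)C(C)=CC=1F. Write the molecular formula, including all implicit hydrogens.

C9H10BrF

Walk through each heavy atom and fill implicit hydrogens from standard valence (C 4, N 3, O 2, S 2, halogen 1):
  atom 1: C, bond orders sum to 1 (valence 4) → 3 H
  atom 2: C, bond orders sum to 4 (valence 4) → 0 H
  atom 3: C, bond orders sum to 4 (valence 4) → 0 H
  atom 4: C, bond orders sum to 1 (valence 4) → 3 H
  atom 5: C, bond orders sum to 4 (valence 4) → 0 H
  atom 6: Br (halogen, monovalent) → 0 H
  atom 7: C, bond orders sum to 4 (valence 4) → 0 H
  atom 8: C, bond orders sum to 1 (valence 4) → 3 H
  atom 9: C, bond orders sum to 3 (valence 4) → 1 H
  atom 10: C, bond orders sum to 4 (valence 4) → 0 H
  atom 11: F (halogen, monovalent) → 0 H
Totals → C:9, H:10, Br:1, F:1.
In Hill order: C9H10BrF.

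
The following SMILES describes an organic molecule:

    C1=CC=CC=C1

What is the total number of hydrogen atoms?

Walk through each heavy atom and fill implicit hydrogens from standard valence (C 4, N 3, O 2, S 2, halogen 1):
  atom 1: C, bond orders sum to 3 (valence 4) → 1 H
  atom 2: C, bond orders sum to 3 (valence 4) → 1 H
  atom 3: C, bond orders sum to 3 (valence 4) → 1 H
  atom 4: C, bond orders sum to 3 (valence 4) → 1 H
  atom 5: C, bond orders sum to 3 (valence 4) → 1 H
  atom 6: C, bond orders sum to 3 (valence 4) → 1 H
Total hydrogens: 6.

6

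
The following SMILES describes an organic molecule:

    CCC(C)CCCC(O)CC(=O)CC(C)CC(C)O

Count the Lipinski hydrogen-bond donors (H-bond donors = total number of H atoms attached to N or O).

Donors: find every N or O and count the H atoms it carries.
  atom 9 (O): bond orders sum to 1 → 1 H
  atom 12 (O): bond orders sum to 2 → 0 H
  atom 19 (O): bond orders sum to 1 → 1 H
Lipinski HBD = 2.

2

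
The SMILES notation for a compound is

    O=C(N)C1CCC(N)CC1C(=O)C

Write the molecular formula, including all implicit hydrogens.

C9H16N2O2

Walk through each heavy atom and fill implicit hydrogens from standard valence (C 4, N 3, O 2, S 2, halogen 1):
  atom 1: O, bond orders sum to 2 (valence 2) → 0 H
  atom 2: C, bond orders sum to 4 (valence 4) → 0 H
  atom 3: N, bond orders sum to 1 (valence 3) → 2 H
  atom 4: C, bond orders sum to 3 (valence 4) → 1 H
  atom 5: C, bond orders sum to 2 (valence 4) → 2 H
  atom 6: C, bond orders sum to 2 (valence 4) → 2 H
  atom 7: C, bond orders sum to 3 (valence 4) → 1 H
  atom 8: N, bond orders sum to 1 (valence 3) → 2 H
  atom 9: C, bond orders sum to 2 (valence 4) → 2 H
  atom 10: C, bond orders sum to 3 (valence 4) → 1 H
  atom 11: C, bond orders sum to 4 (valence 4) → 0 H
  atom 12: O, bond orders sum to 2 (valence 2) → 0 H
  atom 13: C, bond orders sum to 1 (valence 4) → 3 H
Totals → C:9, H:16, N:2, O:2.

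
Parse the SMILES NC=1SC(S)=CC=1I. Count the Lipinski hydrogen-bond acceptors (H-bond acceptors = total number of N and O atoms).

N atoms: 1; O atoms: 0.
Lipinski HBA = 1 + 0 = 1.

1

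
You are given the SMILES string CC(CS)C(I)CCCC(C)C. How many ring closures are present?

In SMILES, each pair of matching ring-closure digits denotes one ring-closing bond; the number of such bonds equals the number of independent rings.
Ring-closure bonds here: 0.

0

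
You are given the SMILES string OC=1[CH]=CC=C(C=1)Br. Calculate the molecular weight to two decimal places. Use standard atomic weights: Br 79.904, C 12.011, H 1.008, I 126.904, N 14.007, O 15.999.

173.01 g/mol

First, the molecular formula is C6H5BrO (counting implicit H from valence).
  Br: 1 × 79.904 = 79.904
  C: 6 × 12.011 = 72.066
  H: 5 × 1.008 = 5.040
  O: 1 × 15.999 = 15.999
Sum: 1×79.904 + 6×12.011 + 5×1.008 + 1×15.999 = 173.009 → 173.01 g/mol.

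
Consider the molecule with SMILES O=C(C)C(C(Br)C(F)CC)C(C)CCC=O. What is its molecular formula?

Walk through each heavy atom and fill implicit hydrogens from standard valence (C 4, N 3, O 2, S 2, halogen 1):
  atom 1: O, bond orders sum to 2 (valence 2) → 0 H
  atom 2: C, bond orders sum to 4 (valence 4) → 0 H
  atom 3: C, bond orders sum to 1 (valence 4) → 3 H
  atom 4: C, bond orders sum to 3 (valence 4) → 1 H
  atom 5: C, bond orders sum to 3 (valence 4) → 1 H
  atom 6: Br (halogen, monovalent) → 0 H
  atom 7: C, bond orders sum to 3 (valence 4) → 1 H
  atom 8: F (halogen, monovalent) → 0 H
  atom 9: C, bond orders sum to 2 (valence 4) → 2 H
  atom 10: C, bond orders sum to 1 (valence 4) → 3 H
  atom 11: C, bond orders sum to 3 (valence 4) → 1 H
  atom 12: C, bond orders sum to 1 (valence 4) → 3 H
  atom 13: C, bond orders sum to 2 (valence 4) → 2 H
  atom 14: C, bond orders sum to 2 (valence 4) → 2 H
  atom 15: C, bond orders sum to 3 (valence 4) → 1 H
  atom 16: O, bond orders sum to 2 (valence 2) → 0 H
Totals → C:12, H:20, Br:1, F:1, O:2.

C12H20BrFO2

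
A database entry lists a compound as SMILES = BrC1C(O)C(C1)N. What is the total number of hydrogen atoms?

8

Walk through each heavy atom and fill implicit hydrogens from standard valence (C 4, N 3, O 2, S 2, halogen 1):
  atom 1: Br (halogen, monovalent) → 0 H
  atom 2: C, bond orders sum to 3 (valence 4) → 1 H
  atom 3: C, bond orders sum to 3 (valence 4) → 1 H
  atom 4: O, bond orders sum to 1 (valence 2) → 1 H
  atom 5: C, bond orders sum to 3 (valence 4) → 1 H
  atom 6: C, bond orders sum to 2 (valence 4) → 2 H
  atom 7: N, bond orders sum to 1 (valence 3) → 2 H
Total hydrogens: 8.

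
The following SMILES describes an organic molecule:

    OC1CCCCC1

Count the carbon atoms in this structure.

Count every carbon token in the SMILES (each C, including those in ring-closure positions and inside branches).
Carbon count: 6.

6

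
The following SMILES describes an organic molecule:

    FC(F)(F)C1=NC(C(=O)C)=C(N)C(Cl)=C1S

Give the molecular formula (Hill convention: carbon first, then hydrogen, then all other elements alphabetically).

C8H6ClF3N2OS

Walk through each heavy atom and fill implicit hydrogens from standard valence (C 4, N 3, O 2, S 2, halogen 1):
  atom 1: F (halogen, monovalent) → 0 H
  atom 2: C, bond orders sum to 4 (valence 4) → 0 H
  atom 3: F (halogen, monovalent) → 0 H
  atom 4: F (halogen, monovalent) → 0 H
  atom 5: C, bond orders sum to 4 (valence 4) → 0 H
  atom 6: N, bond orders sum to 3 (valence 3) → 0 H
  atom 7: C, bond orders sum to 4 (valence 4) → 0 H
  atom 8: C, bond orders sum to 4 (valence 4) → 0 H
  atom 9: O, bond orders sum to 2 (valence 2) → 0 H
  atom 10: C, bond orders sum to 1 (valence 4) → 3 H
  atom 11: C, bond orders sum to 4 (valence 4) → 0 H
  atom 12: N, bond orders sum to 1 (valence 3) → 2 H
  atom 13: C, bond orders sum to 4 (valence 4) → 0 H
  atom 14: Cl (halogen, monovalent) → 0 H
  atom 15: C, bond orders sum to 4 (valence 4) → 0 H
  atom 16: S, bond orders sum to 1 (valence 2) → 1 H
Totals → C:8, H:6, Cl:1, F:3, N:2, O:1, S:1.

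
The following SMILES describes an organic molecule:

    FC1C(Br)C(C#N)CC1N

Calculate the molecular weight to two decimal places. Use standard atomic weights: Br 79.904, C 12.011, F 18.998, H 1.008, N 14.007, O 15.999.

First, the molecular formula is C6H8BrFN2 (counting implicit H from valence).
  Br: 1 × 79.904 = 79.904
  C: 6 × 12.011 = 72.066
  F: 1 × 18.998 = 18.998
  H: 8 × 1.008 = 8.064
  N: 2 × 14.007 = 28.014
Sum: 1×79.904 + 6×12.011 + 1×18.998 + 8×1.008 + 2×14.007 = 207.046 → 207.05 g/mol.

207.05 g/mol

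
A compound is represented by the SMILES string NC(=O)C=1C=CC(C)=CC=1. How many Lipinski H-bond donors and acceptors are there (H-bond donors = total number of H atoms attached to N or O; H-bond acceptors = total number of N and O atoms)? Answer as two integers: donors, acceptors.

Donors: find every N or O and count the H atoms it carries.
  atom 1 (N): bond orders sum to 1 → 2 H
  atom 3 (O): bond orders sum to 2 → 0 H
Lipinski HBD = 2.
Acceptors: N atoms = 1, O atoms = 1 → HBA = 2.

2, 2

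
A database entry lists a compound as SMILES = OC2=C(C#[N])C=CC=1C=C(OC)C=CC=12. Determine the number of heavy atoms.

Every atom symbol written in the SMILES (organic subset) is one heavy atom; implicit H are not written.
Heavy atoms by element → C:12, N:1, O:2.
Total: 15.

15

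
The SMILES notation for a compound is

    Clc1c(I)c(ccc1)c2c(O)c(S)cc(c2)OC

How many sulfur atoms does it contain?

Scan the SMILES for S atoms (remember two-letter symbols like Cl and Br are single atoms).
Sulfur count: 1.

1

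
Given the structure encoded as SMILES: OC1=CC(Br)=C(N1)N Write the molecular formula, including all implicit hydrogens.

C4H5BrN2O

Walk through each heavy atom and fill implicit hydrogens from standard valence (C 4, N 3, O 2, S 2, halogen 1):
  atom 1: O, bond orders sum to 1 (valence 2) → 1 H
  atom 2: C, bond orders sum to 4 (valence 4) → 0 H
  atom 3: C, bond orders sum to 3 (valence 4) → 1 H
  atom 4: C, bond orders sum to 4 (valence 4) → 0 H
  atom 5: Br (halogen, monovalent) → 0 H
  atom 6: C, bond orders sum to 4 (valence 4) → 0 H
  atom 7: N, bond orders sum to 2 (valence 3) → 1 H
  atom 8: N, bond orders sum to 1 (valence 3) → 2 H
Totals → C:4, H:5, Br:1, N:2, O:1.
In Hill order: C4H5BrN2O.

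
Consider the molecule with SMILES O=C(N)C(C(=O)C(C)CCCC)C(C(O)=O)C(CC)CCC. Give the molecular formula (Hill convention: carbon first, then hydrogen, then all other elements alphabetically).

C17H31NO4

Walk through each heavy atom and fill implicit hydrogens from standard valence (C 4, N 3, O 2, S 2, halogen 1):
  atom 1: O, bond orders sum to 2 (valence 2) → 0 H
  atom 2: C, bond orders sum to 4 (valence 4) → 0 H
  atom 3: N, bond orders sum to 1 (valence 3) → 2 H
  atom 4: C, bond orders sum to 3 (valence 4) → 1 H
  atom 5: C, bond orders sum to 4 (valence 4) → 0 H
  atom 6: O, bond orders sum to 2 (valence 2) → 0 H
  atom 7: C, bond orders sum to 3 (valence 4) → 1 H
  atom 8: C, bond orders sum to 1 (valence 4) → 3 H
  atom 9: C, bond orders sum to 2 (valence 4) → 2 H
  atom 10: C, bond orders sum to 2 (valence 4) → 2 H
  atom 11: C, bond orders sum to 2 (valence 4) → 2 H
  atom 12: C, bond orders sum to 1 (valence 4) → 3 H
  atom 13: C, bond orders sum to 3 (valence 4) → 1 H
  atom 14: C, bond orders sum to 4 (valence 4) → 0 H
  atom 15: O, bond orders sum to 1 (valence 2) → 1 H
  atom 16: O, bond orders sum to 2 (valence 2) → 0 H
  atom 17: C, bond orders sum to 3 (valence 4) → 1 H
  atom 18: C, bond orders sum to 2 (valence 4) → 2 H
  atom 19: C, bond orders sum to 1 (valence 4) → 3 H
  atom 20: C, bond orders sum to 2 (valence 4) → 2 H
  atom 21: C, bond orders sum to 2 (valence 4) → 2 H
  atom 22: C, bond orders sum to 1 (valence 4) → 3 H
Totals → C:17, H:31, N:1, O:4.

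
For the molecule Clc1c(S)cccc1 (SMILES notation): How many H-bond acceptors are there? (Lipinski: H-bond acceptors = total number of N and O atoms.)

0

N atoms: 0; O atoms: 0.
Lipinski HBA = 0 + 0 = 0.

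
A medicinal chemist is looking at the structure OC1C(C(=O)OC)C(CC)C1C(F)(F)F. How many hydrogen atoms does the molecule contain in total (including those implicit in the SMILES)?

Walk through each heavy atom and fill implicit hydrogens from standard valence (C 4, N 3, O 2, S 2, halogen 1):
  atom 1: O, bond orders sum to 1 (valence 2) → 1 H
  atom 2: C, bond orders sum to 3 (valence 4) → 1 H
  atom 3: C, bond orders sum to 3 (valence 4) → 1 H
  atom 4: C, bond orders sum to 4 (valence 4) → 0 H
  atom 5: O, bond orders sum to 2 (valence 2) → 0 H
  atom 6: O, bond orders sum to 2 (valence 2) → 0 H
  atom 7: C, bond orders sum to 1 (valence 4) → 3 H
  atom 8: C, bond orders sum to 3 (valence 4) → 1 H
  atom 9: C, bond orders sum to 2 (valence 4) → 2 H
  atom 10: C, bond orders sum to 1 (valence 4) → 3 H
  atom 11: C, bond orders sum to 3 (valence 4) → 1 H
  atom 12: C, bond orders sum to 4 (valence 4) → 0 H
  atom 13: F (halogen, monovalent) → 0 H
  atom 14: F (halogen, monovalent) → 0 H
  atom 15: F (halogen, monovalent) → 0 H
Total hydrogens: 13.

13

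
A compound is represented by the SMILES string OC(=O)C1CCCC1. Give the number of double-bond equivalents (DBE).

Degree of unsaturation = (number of rings) + (number of π bonds).
Ring closures in the SMILES: 1.
π bonds: 1 double bond (each 1 DoU) → 1 DoU from unsaturation.
Total DoU = 1 + 1 = 2.

2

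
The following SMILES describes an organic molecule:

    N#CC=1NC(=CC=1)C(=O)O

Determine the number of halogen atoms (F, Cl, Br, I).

Scan the SMILES for the halogen motif — none present.
Groups that are present: 1 carboxylic acid, 1 nitrile.

0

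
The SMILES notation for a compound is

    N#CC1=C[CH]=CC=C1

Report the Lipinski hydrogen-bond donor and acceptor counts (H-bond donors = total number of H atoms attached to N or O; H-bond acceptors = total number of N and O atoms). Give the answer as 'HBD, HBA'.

0, 1

Donors: find every N or O and count the H atoms it carries.
  atom 1 (N): bond orders sum to 3 → 0 H
Lipinski HBD = 0.
Acceptors: N atoms = 1, O atoms = 0 → HBA = 1.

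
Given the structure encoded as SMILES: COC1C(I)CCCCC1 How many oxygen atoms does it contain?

1

Scan the SMILES for O atoms (remember two-letter symbols like Cl and Br are single atoms).
Oxygen count: 1.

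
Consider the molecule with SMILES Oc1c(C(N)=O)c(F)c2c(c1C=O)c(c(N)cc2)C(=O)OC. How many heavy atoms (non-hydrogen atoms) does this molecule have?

22

Every atom symbol written in the SMILES (organic subset) is one heavy atom; implicit H are not written.
Heavy atoms by element → C:14, F:1, N:2, O:5.
Total: 22.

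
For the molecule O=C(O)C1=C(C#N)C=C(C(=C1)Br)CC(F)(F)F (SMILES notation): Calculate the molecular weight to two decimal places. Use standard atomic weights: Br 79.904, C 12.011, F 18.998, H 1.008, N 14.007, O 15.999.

First, the molecular formula is C10H5BrF3NO2 (counting implicit H from valence).
  Br: 1 × 79.904 = 79.904
  C: 10 × 12.011 = 120.110
  F: 3 × 18.998 = 56.994
  H: 5 × 1.008 = 5.040
  N: 1 × 14.007 = 14.007
  O: 2 × 15.999 = 31.998
Sum: 1×79.904 + 10×12.011 + 3×18.998 + 5×1.008 + 1×14.007 + 2×15.999 = 308.053 → 308.05 g/mol.

308.05 g/mol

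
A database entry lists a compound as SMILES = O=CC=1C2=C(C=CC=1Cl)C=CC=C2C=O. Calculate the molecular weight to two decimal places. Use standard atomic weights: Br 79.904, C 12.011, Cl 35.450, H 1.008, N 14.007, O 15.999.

218.64 g/mol

First, the molecular formula is C12H7ClO2 (counting implicit H from valence).
  C: 12 × 12.011 = 144.132
  Cl: 1 × 35.450 = 35.450
  H: 7 × 1.008 = 7.056
  O: 2 × 15.999 = 31.998
Sum: 12×12.011 + 1×35.450 + 7×1.008 + 2×15.999 = 218.636 → 218.64 g/mol.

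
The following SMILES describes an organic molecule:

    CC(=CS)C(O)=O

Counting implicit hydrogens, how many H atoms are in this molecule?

Walk through each heavy atom and fill implicit hydrogens from standard valence (C 4, N 3, O 2, S 2, halogen 1):
  atom 1: C, bond orders sum to 1 (valence 4) → 3 H
  atom 2: C, bond orders sum to 4 (valence 4) → 0 H
  atom 3: C, bond orders sum to 3 (valence 4) → 1 H
  atom 4: S, bond orders sum to 1 (valence 2) → 1 H
  atom 5: C, bond orders sum to 4 (valence 4) → 0 H
  atom 6: O, bond orders sum to 1 (valence 2) → 1 H
  atom 7: O, bond orders sum to 2 (valence 2) → 0 H
Total hydrogens: 6.

6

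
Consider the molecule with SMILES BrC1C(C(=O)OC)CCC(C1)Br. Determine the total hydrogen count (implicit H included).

Walk through each heavy atom and fill implicit hydrogens from standard valence (C 4, N 3, O 2, S 2, halogen 1):
  atom 1: Br (halogen, monovalent) → 0 H
  atom 2: C, bond orders sum to 3 (valence 4) → 1 H
  atom 3: C, bond orders sum to 3 (valence 4) → 1 H
  atom 4: C, bond orders sum to 4 (valence 4) → 0 H
  atom 5: O, bond orders sum to 2 (valence 2) → 0 H
  atom 6: O, bond orders sum to 2 (valence 2) → 0 H
  atom 7: C, bond orders sum to 1 (valence 4) → 3 H
  atom 8: C, bond orders sum to 2 (valence 4) → 2 H
  atom 9: C, bond orders sum to 2 (valence 4) → 2 H
  atom 10: C, bond orders sum to 3 (valence 4) → 1 H
  atom 11: C, bond orders sum to 2 (valence 4) → 2 H
  atom 12: Br (halogen, monovalent) → 0 H
Total hydrogens: 12.

12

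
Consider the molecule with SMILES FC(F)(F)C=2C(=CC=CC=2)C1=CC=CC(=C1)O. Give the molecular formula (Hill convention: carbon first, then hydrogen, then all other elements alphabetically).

C13H9F3O

Walk through each heavy atom and fill implicit hydrogens from standard valence (C 4, N 3, O 2, S 2, halogen 1):
  atom 1: F (halogen, monovalent) → 0 H
  atom 2: C, bond orders sum to 4 (valence 4) → 0 H
  atom 3: F (halogen, monovalent) → 0 H
  atom 4: F (halogen, monovalent) → 0 H
  atom 5: C, bond orders sum to 4 (valence 4) → 0 H
  atom 6: C, bond orders sum to 4 (valence 4) → 0 H
  atom 7: C, bond orders sum to 3 (valence 4) → 1 H
  atom 8: C, bond orders sum to 3 (valence 4) → 1 H
  atom 9: C, bond orders sum to 3 (valence 4) → 1 H
  atom 10: C, bond orders sum to 3 (valence 4) → 1 H
  atom 11: C, bond orders sum to 4 (valence 4) → 0 H
  atom 12: C, bond orders sum to 3 (valence 4) → 1 H
  atom 13: C, bond orders sum to 3 (valence 4) → 1 H
  atom 14: C, bond orders sum to 3 (valence 4) → 1 H
  atom 15: C, bond orders sum to 4 (valence 4) → 0 H
  atom 16: C, bond orders sum to 3 (valence 4) → 1 H
  atom 17: O, bond orders sum to 1 (valence 2) → 1 H
Totals → C:13, H:9, F:3, O:1.
In Hill order: C13H9F3O.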